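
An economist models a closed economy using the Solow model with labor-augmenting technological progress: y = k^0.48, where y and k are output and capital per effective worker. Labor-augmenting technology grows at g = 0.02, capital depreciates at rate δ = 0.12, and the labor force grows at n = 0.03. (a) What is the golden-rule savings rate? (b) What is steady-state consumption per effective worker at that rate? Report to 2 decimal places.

(a) s_gold = 0.48; (b) c_gold ≈ 1.36

Capital per effective worker breaks even when investment replaces (n + g + δ)·k; here n + g + δ = 0.17.
For Cobb-Douglas, s_gold equals capital's share: s_gold = 0.48.
Maximizing c = f(k) − (n+g+δ)·k gives f'(k) = n+g+δ, i.e. 0.48·k^(0.48−1) = 0.17, so k_gold = (0.48/0.17)^(1/0.52) ≈ 7.3605.
y_gold = 7.3605^0.48 ≈ 2.6068; c_gold = (1−0.48)·y_gold ≈ 1.3556.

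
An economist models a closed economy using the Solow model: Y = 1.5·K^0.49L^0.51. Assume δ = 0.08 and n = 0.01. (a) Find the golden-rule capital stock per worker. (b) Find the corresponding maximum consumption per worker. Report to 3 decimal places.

(a) k_gold ≈ 61.422; (b) c_gold ≈ 5.754

Break-even investment rate: n + δ = 0.01 + 0.08 = 0.09.
Maximizing c = f(k) − (n+δ)·k gives f'(k) = n+δ, i.e. 0.49·1.5·k^(0.49−1) = 0.09, so k_gold = (0.49·1.5/0.09)^(1/0.51) ≈ 61.4219.
y_gold = 1.5·61.4219^0.49 ≈ 11.2816; c_gold = y_gold − 0.09·k_gold ≈ 5.7536.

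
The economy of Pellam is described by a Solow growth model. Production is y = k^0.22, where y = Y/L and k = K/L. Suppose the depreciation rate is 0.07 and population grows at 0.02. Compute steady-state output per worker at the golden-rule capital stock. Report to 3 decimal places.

Break-even investment rate: n + δ = 0.02 + 0.07 = 0.09.
Setting f'(k) = n+δ gives 0.22·k^(0.22−1) = 0.09, hence k_gold = (0.22/0.09)^(1/0.78) ≈ 3.1453.
Output: y_gold = k_gold^0.22 = 3.1453^0.22 ≈ 1.2867.

y_gold ≈ 1.287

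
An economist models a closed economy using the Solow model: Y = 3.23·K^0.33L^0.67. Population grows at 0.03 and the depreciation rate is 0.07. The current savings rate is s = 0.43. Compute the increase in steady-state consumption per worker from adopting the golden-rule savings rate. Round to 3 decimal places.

The effective depreciation rate is n + δ = 0.03 + 0.07 = 0.1.
Current steady state (s = 0.43): k* = (0.43·3.23/0.1)^(1/0.67) ≈ 50.7550, y* = 3.23·50.7550^0.33 ≈ 11.8035, c* = (1−0.43)·11.8035 ≈ 6.7280.
Golden rule sets MPK = n+δ: 0.33·3.23·k^(0.33−1) = 0.1, so k_gold = (0.33·3.23/0.1)^(1/0.67) ≈ 34.1905.
y_gold = 3.23·34.1905^0.33 ≈ 10.3608, c_gold = y_gold − 0.1·k_gold ≈ 6.9417.
Gain: Δc = 6.9417 − 6.7280 ≈ 0.2137.

Δc ≈ 0.214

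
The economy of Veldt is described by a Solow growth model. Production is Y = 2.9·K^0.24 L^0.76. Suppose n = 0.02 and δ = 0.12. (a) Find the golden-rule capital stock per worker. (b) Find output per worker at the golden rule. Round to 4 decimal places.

(a) k_gold ≈ 8.2494; (b) y_gold ≈ 4.8122

The effective depreciation rate is n + δ = 0.02 + 0.12 = 0.14.
At the golden rule the marginal product of capital equals n+δ: 0.24·2.9·k^(0.24−1) = 0.14. Solving, k_gold = (0.24·2.9/0.14)^(1/0.76) ≈ 8.2494.
y_gold = 2.9·8.2494^0.24 ≈ 4.8122.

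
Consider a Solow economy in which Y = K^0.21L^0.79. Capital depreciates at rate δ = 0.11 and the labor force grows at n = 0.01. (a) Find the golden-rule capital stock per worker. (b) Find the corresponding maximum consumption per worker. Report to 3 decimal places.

The effective depreciation rate is n + δ = 0.01 + 0.11 = 0.12.
At the golden rule the marginal product of capital equals n+δ: 0.21·k^(0.21−1) = 0.12. Solving, k_gold = (0.21/0.12)^(1/0.79) ≈ 2.0307.
y_gold = 2.0307^0.21 ≈ 1.1604; c_gold = y_gold − 0.12·k_gold ≈ 0.9167.

(a) k_gold ≈ 2.031; (b) c_gold ≈ 0.917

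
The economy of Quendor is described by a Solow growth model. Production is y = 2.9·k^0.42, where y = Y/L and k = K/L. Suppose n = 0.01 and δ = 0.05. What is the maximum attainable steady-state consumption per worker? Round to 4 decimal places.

The effective depreciation rate is n + δ = 0.01 + 0.05 = 0.06.
Setting f'(k) = n+δ gives 0.42·2.9·k^(0.42−1) = 0.06, hence k_gold = (0.42·2.9/0.06)^(1/0.58) ≈ 179.5988.
y_gold = 2.9·179.5988^0.42 ≈ 25.6570.
c_gold = y_gold − (n+δ)·k_gold = 25.6570 − 0.06·179.5988 ≈ 14.8810.

c_gold ≈ 14.8810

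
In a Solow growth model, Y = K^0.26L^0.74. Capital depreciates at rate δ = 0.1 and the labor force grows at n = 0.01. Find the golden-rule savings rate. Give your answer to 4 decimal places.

s_gold = 0.2600

The effective depreciation rate is n + δ = 0.01 + 0.1 = 0.11.
At the golden rule MPK = n+δ, and in any Cobb-Douglas steady state s = (n+δ)·k/y = MPK·k/y = capital's share 0.26.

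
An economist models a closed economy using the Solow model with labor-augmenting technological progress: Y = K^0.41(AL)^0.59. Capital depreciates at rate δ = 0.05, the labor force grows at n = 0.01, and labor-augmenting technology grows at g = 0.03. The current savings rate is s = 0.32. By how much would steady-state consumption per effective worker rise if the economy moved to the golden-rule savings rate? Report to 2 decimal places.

Δc ≈ 0.05

Break-even investment rate: n + g + δ = 0.01 + 0.03 + 0.05 = 0.09.
Current steady state (s = 0.32): k* = (0.32/0.09)^(1/0.59) ≈ 8.5850, y* = 8.5850^0.41 ≈ 2.4145, c* = (1−0.32)·2.4145 ≈ 1.6419.
Golden rule sets MPK = n+g+δ: 0.41·k^(0.41−1) = 0.09, so k_gold = (0.41/0.09)^(1/0.59) ≈ 13.0669.
y_gold = 13.0669^0.41 ≈ 2.8683, c_gold = y_gold − 0.09·k_gold ≈ 1.6923.
Gain: Δc = 1.6923 − 1.6419 ≈ 0.0504.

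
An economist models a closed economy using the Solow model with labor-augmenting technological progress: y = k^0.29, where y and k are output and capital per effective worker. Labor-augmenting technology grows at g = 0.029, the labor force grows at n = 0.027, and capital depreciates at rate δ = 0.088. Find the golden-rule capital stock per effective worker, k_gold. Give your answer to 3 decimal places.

The effective depreciation rate is n + g + δ = 0.027 + 0.029 + 0.088 = 0.144.
Setting f'(k) = n+g+δ gives 0.29·k^(0.29−1) = 0.144, hence k_gold = (0.29/0.144)^(1/0.71) ≈ 2.6805.

k_gold ≈ 2.681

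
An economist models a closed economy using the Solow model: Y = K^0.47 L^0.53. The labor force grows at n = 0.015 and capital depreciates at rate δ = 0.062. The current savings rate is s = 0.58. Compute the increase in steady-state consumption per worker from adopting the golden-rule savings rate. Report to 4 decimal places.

Δc ≈ 0.1188

n + δ = 0.015 + 0.062 = 0.077.
Current steady state (s = 0.58): k* = (0.58/0.077)^(1/0.53) ≈ 45.1439, y* = 45.1439^0.47 ≈ 5.9932, c* = (1−0.58)·5.9932 ≈ 2.5172.
At the golden rule the marginal product of capital equals n+δ: 0.47·k^(0.47−1) = 0.077. Solving, k_gold = (0.47/0.077)^(1/0.53) ≈ 30.3583.
y_gold = 30.3583^0.47 ≈ 4.9736, c_gold = y_gold − 0.077·k_gold ≈ 2.6360.
Gain: Δc = 2.6360 − 2.5172 ≈ 0.1188.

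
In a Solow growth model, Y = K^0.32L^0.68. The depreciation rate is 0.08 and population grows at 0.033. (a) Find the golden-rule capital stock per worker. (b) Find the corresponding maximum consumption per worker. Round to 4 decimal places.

The effective depreciation rate is n + δ = 0.033 + 0.08 = 0.113.
Maximizing c = f(k) − (n+δ)·k gives f'(k) = n+δ, i.e. 0.32·k^(0.32−1) = 0.113, so k_gold = (0.32/0.113)^(1/0.68) ≈ 4.6218.
y_gold = 4.6218^0.32 ≈ 1.6321; c_gold = y_gold − 0.113·k_gold ≈ 1.1098.

(a) k_gold ≈ 4.6218; (b) c_gold ≈ 1.1098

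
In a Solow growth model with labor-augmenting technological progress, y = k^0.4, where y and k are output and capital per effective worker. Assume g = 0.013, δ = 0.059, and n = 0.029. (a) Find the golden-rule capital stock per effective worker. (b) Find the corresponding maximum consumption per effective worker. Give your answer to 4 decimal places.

(a) k_gold ≈ 9.9136; (b) c_gold ≈ 1.5019

Capital per effective worker breaks even when investment replaces (n + g + δ)·k; here n + g + δ = 0.101.
Maximizing c = f(k) − (n+g+δ)·k gives f'(k) = n+g+δ, i.e. 0.4·k^(0.4−1) = 0.101, so k_gold = (0.4/0.101)^(1/0.6) ≈ 9.9136.
y_gold = 9.9136^0.4 ≈ 2.5032; c_gold = y_gold − 0.101·k_gold ≈ 1.5019.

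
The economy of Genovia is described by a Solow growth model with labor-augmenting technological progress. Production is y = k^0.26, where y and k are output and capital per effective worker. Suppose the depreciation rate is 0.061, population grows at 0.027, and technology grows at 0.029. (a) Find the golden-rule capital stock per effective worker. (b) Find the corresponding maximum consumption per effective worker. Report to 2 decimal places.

(a) k_gold ≈ 2.94; (b) c_gold ≈ 0.98

Break-even investment rate: n + g + δ = 0.027 + 0.029 + 0.061 = 0.117.
Setting f'(k) = n+g+δ gives 0.26·k^(0.26−1) = 0.117, hence k_gold = (0.26/0.117)^(1/0.74) ≈ 2.9419.
y_gold = 2.9419^0.26 ≈ 1.3239; c_gold = y_gold − 0.117·k_gold ≈ 0.9797.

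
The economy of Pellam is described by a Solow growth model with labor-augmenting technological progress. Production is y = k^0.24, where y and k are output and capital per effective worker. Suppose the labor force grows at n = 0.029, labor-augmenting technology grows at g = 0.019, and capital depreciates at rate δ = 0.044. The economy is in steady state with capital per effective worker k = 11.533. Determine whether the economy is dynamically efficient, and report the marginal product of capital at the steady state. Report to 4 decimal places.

Capital per effective worker breaks even when investment replaces (n + g + δ)·k; here n + g + δ = 0.092.
MPK = 0.24·k^(0.24−1) = 0.24·11.533^(-0.76) ≈ 0.0374.
MPK < 0.092, so the economy is dynamically inefficient (over-saving).

dynamically inefficient; MPK ≈ 0.0374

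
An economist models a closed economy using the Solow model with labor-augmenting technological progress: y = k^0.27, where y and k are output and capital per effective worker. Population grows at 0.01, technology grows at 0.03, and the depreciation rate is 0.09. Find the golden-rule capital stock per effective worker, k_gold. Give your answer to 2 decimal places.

Break-even investment rate: n + g + δ = 0.01 + 0.03 + 0.09 = 0.13.
Golden rule sets MPK = n+g+δ: 0.27·k^(0.27−1) = 0.13, so k_gold = (0.27/0.13)^(1/0.73) ≈ 2.7216.

k_gold ≈ 2.72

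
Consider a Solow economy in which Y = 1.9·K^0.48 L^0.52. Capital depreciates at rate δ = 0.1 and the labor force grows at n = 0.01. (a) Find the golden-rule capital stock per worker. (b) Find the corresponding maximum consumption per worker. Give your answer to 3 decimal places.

n + δ = 0.01 + 0.1 = 0.11.
At the golden rule the marginal product of capital equals n+δ: 0.48·1.9·k^(0.48−1) = 0.11. Solving, k_gold = (0.48·1.9/0.11)^(1/0.52) ≈ 58.4175.
y_gold = 1.9·58.4175^0.48 ≈ 13.3873; c_gold = y_gold − 0.11·k_gold ≈ 6.9614.

(a) k_gold ≈ 58.417; (b) c_gold ≈ 6.961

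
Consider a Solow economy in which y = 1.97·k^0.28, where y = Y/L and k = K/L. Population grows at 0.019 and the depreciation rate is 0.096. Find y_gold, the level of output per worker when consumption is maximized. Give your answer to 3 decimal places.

y_gold ≈ 3.625

n + δ = 0.019 + 0.096 = 0.115.
Maximizing c = f(k) − (n+δ)·k gives f'(k) = n+δ, i.e. 0.28·1.97·k^(0.28−1) = 0.115, so k_gold = (0.28·1.97/0.115)^(1/0.72) ≈ 8.8253.
Output: y_gold = 1.97·k_gold^0.28 = 1.97·8.8253^0.28 ≈ 3.6247.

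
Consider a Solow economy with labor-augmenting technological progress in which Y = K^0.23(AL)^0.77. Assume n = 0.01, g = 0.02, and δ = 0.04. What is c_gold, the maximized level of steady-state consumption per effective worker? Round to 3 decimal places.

The effective depreciation rate is n + g + δ = 0.01 + 0.02 + 0.04 = 0.07.
Setting f'(k) = n+g+δ gives 0.23·k^(0.23−1) = 0.07, hence k_gold = (0.23/0.07)^(1/0.77) ≈ 4.6876.
y_gold = 4.6876^0.23 ≈ 1.4267.
c_gold = y_gold − (n+g+δ)·k_gold = 1.4267 − 0.07·4.6876 ≈ 1.0985.

c_gold ≈ 1.099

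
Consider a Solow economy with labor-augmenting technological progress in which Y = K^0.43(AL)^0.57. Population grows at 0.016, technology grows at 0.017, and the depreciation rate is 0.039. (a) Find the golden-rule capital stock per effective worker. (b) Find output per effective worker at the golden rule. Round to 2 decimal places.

The effective depreciation rate is n + g + δ = 0.016 + 0.017 + 0.039 = 0.072.
At the golden rule the marginal product of capital equals n+g+δ: 0.43·k^(0.43−1) = 0.072. Solving, k_gold = (0.43/0.072)^(1/0.57) ≈ 22.9955.
y_gold = 22.9955^0.43 ≈ 3.8504.

(a) k_gold ≈ 23.00; (b) y_gold ≈ 3.85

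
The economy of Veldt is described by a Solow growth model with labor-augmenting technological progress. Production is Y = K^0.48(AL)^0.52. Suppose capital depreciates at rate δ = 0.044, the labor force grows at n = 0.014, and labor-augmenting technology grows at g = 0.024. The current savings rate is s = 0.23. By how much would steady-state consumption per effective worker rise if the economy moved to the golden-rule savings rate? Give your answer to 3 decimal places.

n + g + δ = 0.014 + 0.024 + 0.044 = 0.082.
Current steady state (s = 0.23): k* = (0.23/0.082)^(1/0.52) ≈ 7.2673, y* = 7.2673^0.48 ≈ 2.5910, c* = (1−0.23)·2.5910 ≈ 1.9950.
At the golden rule the marginal product of capital equals n+g+δ: 0.48·k^(0.48−1) = 0.082. Solving, k_gold = (0.48/0.082)^(1/0.52) ≈ 29.9104.
y_gold = 29.9104^0.48 ≈ 5.1097, c_gold = y_gold − 0.082·k_gold ≈ 2.6570.
Gain: Δc = 2.6570 − 1.9950 ≈ 0.6620.

Δc ≈ 0.662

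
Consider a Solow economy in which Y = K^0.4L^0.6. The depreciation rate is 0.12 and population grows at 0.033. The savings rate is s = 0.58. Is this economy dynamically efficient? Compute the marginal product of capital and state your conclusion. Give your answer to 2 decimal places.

Capital per worker breaks even when investment replaces (n + δ)·k; here n + δ = 0.153.
Steady-state k*: s·k^0.4 = 0.153·k gives k* = (0.58/0.153)^(1/0.6) ≈ 9.2164.
MPK = 0.4·9.2164^(-0.6) ≈ 0.1055.
MPK < n+δ = 0.153, so the economy is dynamically inefficient (over-saving).

dynamically inefficient; MPK ≈ 0.11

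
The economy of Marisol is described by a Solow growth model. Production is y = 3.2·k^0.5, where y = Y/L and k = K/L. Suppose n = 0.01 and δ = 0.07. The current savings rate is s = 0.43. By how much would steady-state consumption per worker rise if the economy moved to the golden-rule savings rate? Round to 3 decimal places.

The effective depreciation rate is n + δ = 0.01 + 0.07 = 0.08.
Current steady state (s = 0.43): k* = (0.43·3.2/0.08)^(1/0.5) ≈ 295.8400, y* = 3.2·295.8400^0.5 ≈ 55.0400, c* = (1−0.43)·55.0400 ≈ 31.3728.
Setting f'(k) = n+δ gives 0.5·3.2·k^(0.5−1) = 0.08, hence k_gold = (0.5·3.2/0.08)^(1/0.5) ≈ 400.0000.
y_gold = 3.2·400.0000^0.5 ≈ 64.0000, c_gold = y_gold − 0.08·k_gold ≈ 32.0000.
Gain: Δc = 32.0000 − 31.3728 ≈ 0.6272.

Δc ≈ 0.627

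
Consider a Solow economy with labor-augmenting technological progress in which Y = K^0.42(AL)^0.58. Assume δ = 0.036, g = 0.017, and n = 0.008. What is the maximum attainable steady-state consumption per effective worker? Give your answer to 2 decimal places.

n + g + δ = 0.008 + 0.017 + 0.036 = 0.061.
Maximizing c = f(k) − (n+g+δ)·k gives f'(k) = n+g+δ, i.e. 0.42·k^(0.42−1) = 0.061, so k_gold = (0.42/0.061)^(1/0.58) ≈ 27.8412.
y_gold = 27.8412^0.42 ≈ 4.0436.
c_gold = y_gold − (n+g+δ)·k_gold = 4.0436 − 0.061·27.8412 ≈ 2.3453.

c_gold ≈ 2.35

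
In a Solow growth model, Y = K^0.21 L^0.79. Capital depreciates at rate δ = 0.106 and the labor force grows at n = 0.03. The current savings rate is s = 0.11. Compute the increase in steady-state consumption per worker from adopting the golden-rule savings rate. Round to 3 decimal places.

Capital per worker breaks even when investment replaces (n + δ)·k; here n + δ = 0.136.
Current steady state (s = 0.11): k* = (0.11/0.136)^(1/0.79) ≈ 0.7645, y* = 0.7645^0.21 ≈ 0.9452, c* = (1−0.11)·0.9452 ≈ 0.8412.
Golden rule sets MPK = n+δ: 0.21·k^(0.21−1) = 0.136, so k_gold = (0.21/0.136)^(1/0.79) ≈ 1.7331.
y_gold = 1.7331^0.21 ≈ 1.1224, c_gold = y_gold − 0.136·k_gold ≈ 0.8867.
Gain: Δc = 0.8867 − 0.8412 ≈ 0.0455.

Δc ≈ 0.046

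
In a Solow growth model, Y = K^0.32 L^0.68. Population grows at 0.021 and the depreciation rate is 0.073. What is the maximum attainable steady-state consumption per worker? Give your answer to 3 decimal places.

c_gold ≈ 1.210

The effective depreciation rate is n + δ = 0.021 + 0.073 = 0.094.
Maximizing c = f(k) − (n+δ)·k gives f'(k) = n+δ, i.e. 0.32·k^(0.32−1) = 0.094, so k_gold = (0.32/0.094)^(1/0.68) ≈ 6.0588.
y_gold = 6.0588^0.32 ≈ 1.7798.
c_gold = y_gold − (n+δ)·k_gold = 1.7798 − 0.094·6.0588 ≈ 1.2102.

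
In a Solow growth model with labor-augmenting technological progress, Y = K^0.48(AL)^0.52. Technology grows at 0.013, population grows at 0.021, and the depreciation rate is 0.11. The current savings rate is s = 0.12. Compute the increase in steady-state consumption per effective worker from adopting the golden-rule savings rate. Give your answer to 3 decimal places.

Δc ≈ 0.836

The effective depreciation rate is n + g + δ = 0.021 + 0.013 + 0.11 = 0.144.
Current steady state (s = 0.12): k* = (0.12/0.144)^(1/0.52) ≈ 0.7043, y* = 0.7043^0.48 ≈ 0.8451, c* = (1−0.12)·0.8451 ≈ 0.7437.
Golden rule sets MPK = n+g+δ: 0.48·k^(0.48−1) = 0.144, so k_gold = (0.48/0.144)^(1/0.52) ≈ 10.1283.
y_gold = 10.1283^0.48 ≈ 3.0385, c_gold = y_gold − 0.144·k_gold ≈ 1.5800.
Gain: Δc = 1.5800 − 0.7437 ≈ 0.8363.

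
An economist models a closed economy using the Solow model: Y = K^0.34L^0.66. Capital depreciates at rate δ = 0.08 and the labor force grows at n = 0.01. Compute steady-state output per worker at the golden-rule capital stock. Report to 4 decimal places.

Break-even investment rate: n + δ = 0.01 + 0.08 = 0.09.
Maximizing c = f(k) − (n+δ)·k gives f'(k) = n+δ, i.e. 0.34·k^(0.34−1) = 0.09, so k_gold = (0.34/0.09)^(1/0.66) ≈ 7.4920.
Output: y_gold = k_gold^0.34 = 7.4920^0.34 ≈ 1.9832.

y_gold ≈ 1.9832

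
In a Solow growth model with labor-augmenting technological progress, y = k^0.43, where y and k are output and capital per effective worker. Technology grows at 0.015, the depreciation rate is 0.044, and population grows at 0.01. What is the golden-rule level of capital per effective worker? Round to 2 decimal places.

k_gold ≈ 24.78

n + g + δ = 0.01 + 0.015 + 0.044 = 0.069.
At the golden rule the marginal product of capital equals n+g+δ: 0.43·k^(0.43−1) = 0.069. Solving, k_gold = (0.43/0.069)^(1/0.57) ≈ 24.7782.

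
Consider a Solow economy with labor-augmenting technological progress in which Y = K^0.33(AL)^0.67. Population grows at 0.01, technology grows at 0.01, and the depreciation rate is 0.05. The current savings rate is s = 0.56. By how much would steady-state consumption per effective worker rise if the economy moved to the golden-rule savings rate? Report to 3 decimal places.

Δc ≈ 0.213

Break-even investment rate: n + g + δ = 0.01 + 0.01 + 0.05 = 0.07.
Current steady state (s = 0.56): k* = (0.56/0.07)^(1/0.67) ≈ 22.2790, y* = 22.2790^0.33 ≈ 2.7849, c* = (1−0.56)·2.7849 ≈ 1.2253.
Golden rule sets MPK = n+g+δ: 0.33·k^(0.33−1) = 0.07, so k_gold = (0.33/0.07)^(1/0.67) ≈ 10.1181.
y_gold = 10.1181^0.33 ≈ 2.1463, c_gold = y_gold − 0.07·k_gold ≈ 1.4380.
Gain: Δc = 1.4380 − 1.2253 ≈ 0.2127.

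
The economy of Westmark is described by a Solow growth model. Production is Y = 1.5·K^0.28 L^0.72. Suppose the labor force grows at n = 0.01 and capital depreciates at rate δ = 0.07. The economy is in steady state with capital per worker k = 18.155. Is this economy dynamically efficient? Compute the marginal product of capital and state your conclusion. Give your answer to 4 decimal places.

dynamically inefficient; MPK ≈ 0.0521

The effective depreciation rate is n + δ = 0.01 + 0.07 = 0.08.
MPK = 0.28·1.5·k^(0.28−1) = 0.28·1.5·18.155^(-0.72) ≈ 0.0521.
MPK < 0.08, so the economy is dynamically inefficient (over-saving).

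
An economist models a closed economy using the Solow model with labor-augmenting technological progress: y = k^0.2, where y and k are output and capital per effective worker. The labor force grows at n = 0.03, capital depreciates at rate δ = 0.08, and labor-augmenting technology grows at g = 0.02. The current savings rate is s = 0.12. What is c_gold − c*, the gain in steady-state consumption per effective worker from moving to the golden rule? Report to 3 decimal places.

Δc ≈ 0.028

Capital per effective worker breaks even when investment replaces (n + g + δ)·k; here n + g + δ = 0.13.
Current steady state (s = 0.12): k* = (0.12/0.13)^(1/0.8) ≈ 0.9048, y* = 0.9048^0.2 ≈ 0.9802, c* = (1−0.12)·0.9802 ≈ 0.8626.
Maximizing c = f(k) − (n+g+δ)·k gives f'(k) = n+g+δ, i.e. 0.2·k^(0.2−1) = 0.13, so k_gold = (0.2/0.13)^(1/0.8) ≈ 1.7134.
y_gold = 1.7134^0.2 ≈ 1.1137, c_gold = y_gold − 0.13·k_gold ≈ 0.8910.
Gain: Δc = 0.8910 − 0.8626 ≈ 0.0284.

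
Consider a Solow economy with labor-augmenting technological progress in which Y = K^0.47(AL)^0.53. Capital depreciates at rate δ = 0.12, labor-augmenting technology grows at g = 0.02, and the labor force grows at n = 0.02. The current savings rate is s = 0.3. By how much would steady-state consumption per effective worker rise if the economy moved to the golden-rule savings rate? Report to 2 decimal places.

n + g + δ = 0.02 + 0.02 + 0.12 = 0.16.
Current steady state (s = 0.3): k* = (0.3/0.16)^(1/0.53) ≈ 3.2741, y* = 3.2741^0.47 ≈ 1.7462, c* = (1−0.3)·1.7462 ≈ 1.2223.
Golden rule sets MPK = n+g+δ: 0.47·k^(0.47−1) = 0.16, so k_gold = (0.47/0.16)^(1/0.53) ≈ 7.6380.
y_gold = 7.6380^0.47 ≈ 2.6002, c_gold = y_gold − 0.16·k_gold ≈ 1.3781.
Gain: Δc = 1.3781 − 1.2223 ≈ 0.1557.

Δc ≈ 0.16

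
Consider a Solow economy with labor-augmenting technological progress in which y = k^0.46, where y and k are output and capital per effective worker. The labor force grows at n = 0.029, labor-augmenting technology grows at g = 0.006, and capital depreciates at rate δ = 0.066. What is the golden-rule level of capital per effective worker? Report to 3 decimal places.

Capital per effective worker breaks even when investment replaces (n + g + δ)·k; here n + g + δ = 0.101.
Maximizing c = f(k) − (n+g+δ)·k gives f'(k) = n+g+δ, i.e. 0.46·k^(0.46−1) = 0.101, so k_gold = (0.46/0.101)^(1/0.54) ≈ 16.5702.

k_gold ≈ 16.570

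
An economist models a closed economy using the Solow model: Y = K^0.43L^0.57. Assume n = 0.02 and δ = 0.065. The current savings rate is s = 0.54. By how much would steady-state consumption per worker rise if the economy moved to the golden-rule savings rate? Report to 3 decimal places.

Break-even investment rate: n + δ = 0.02 + 0.065 = 0.085.
Current steady state (s = 0.54): k* = (0.54/0.085)^(1/0.57) ≈ 25.6288, y* = 25.6288^0.43 ≈ 4.0342, c* = (1−0.54)·4.0342 ≈ 1.8557.
Setting f'(k) = n+δ gives 0.43·k^(0.43−1) = 0.085, hence k_gold = (0.43/0.085)^(1/0.57) ≈ 17.1860.
y_gold = 17.1860^0.43 ≈ 3.3972, c_gold = y_gold − 0.085·k_gold ≈ 1.9364.
Gain: Δc = 1.9364 − 1.8557 ≈ 0.0807.

Δc ≈ 0.081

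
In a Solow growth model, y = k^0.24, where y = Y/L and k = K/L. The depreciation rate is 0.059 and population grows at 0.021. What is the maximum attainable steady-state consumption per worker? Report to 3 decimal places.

The effective depreciation rate is n + δ = 0.021 + 0.059 = 0.08.
Maximizing c = f(k) − (n+δ)·k gives f'(k) = n+δ, i.e. 0.24·k^(0.24−1) = 0.08, so k_gold = (0.24/0.08)^(1/0.76) ≈ 4.2442.
y_gold = 4.2442^0.24 ≈ 1.4147.
c_gold = y_gold − (n+δ)·k_gold = 1.4147 − 0.08·4.2442 ≈ 1.0752.

c_gold ≈ 1.075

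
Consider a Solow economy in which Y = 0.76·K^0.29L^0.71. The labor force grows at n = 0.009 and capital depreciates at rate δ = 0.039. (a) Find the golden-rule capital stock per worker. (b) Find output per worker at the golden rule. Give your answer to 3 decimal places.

(a) k_gold ≈ 8.558; (b) y_gold ≈ 1.416

The effective depreciation rate is n + δ = 0.009 + 0.039 = 0.048.
Golden rule sets MPK = n+δ: 0.29·0.76·k^(0.29−1) = 0.048, so k_gold = (0.29·0.76/0.048)^(1/0.71) ≈ 8.5576.
y_gold = 0.76·8.5576^0.29 ≈ 1.4164.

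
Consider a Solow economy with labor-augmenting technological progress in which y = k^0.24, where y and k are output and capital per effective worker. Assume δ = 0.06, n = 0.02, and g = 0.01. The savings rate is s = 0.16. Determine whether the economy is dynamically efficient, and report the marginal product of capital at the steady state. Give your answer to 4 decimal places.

dynamically efficient; MPK ≈ 0.1350

Break-even investment rate: n + g + δ = 0.02 + 0.01 + 0.06 = 0.09.
Steady-state k*: s·k^0.24 = 0.09·k gives k* = (0.16/0.09)^(1/0.76) ≈ 2.1320.
MPK = 0.24·2.1320^(-0.76) ≈ 0.1350.
MPK > n+g+δ = 0.09, so the economy is dynamically efficient (under-saving).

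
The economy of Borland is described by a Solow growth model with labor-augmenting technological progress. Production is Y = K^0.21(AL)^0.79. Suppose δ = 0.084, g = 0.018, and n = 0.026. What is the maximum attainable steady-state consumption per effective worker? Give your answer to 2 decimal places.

c_gold ≈ 0.90

n + g + δ = 0.026 + 0.018 + 0.084 = 0.128.
At the golden rule the marginal product of capital equals n+g+δ: 0.21·k^(0.21−1) = 0.128. Solving, k_gold = (0.21/0.128)^(1/0.79) ≈ 1.8714.
y_gold = 1.8714^0.21 ≈ 1.1407.
c_gold = y_gold − (n+g+δ)·k_gold = 1.1407 − 0.128·1.8714 ≈ 0.9011.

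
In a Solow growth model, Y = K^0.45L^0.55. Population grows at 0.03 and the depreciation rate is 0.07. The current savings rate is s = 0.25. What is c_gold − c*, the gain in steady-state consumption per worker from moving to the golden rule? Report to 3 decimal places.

Δc ≈ 0.296

The effective depreciation rate is n + δ = 0.03 + 0.07 = 0.1.
Current steady state (s = 0.25): k* = (0.25/0.1)^(1/0.55) ≈ 5.2909, y* = 5.2909^0.45 ≈ 2.1163, c* = (1−0.25)·2.1163 ≈ 1.5873.
At the golden rule the marginal product of capital equals n+δ: 0.45·k^(0.45−1) = 0.1. Solving, k_gold = (0.45/0.1)^(1/0.55) ≈ 15.4049.
y_gold = 15.4049^0.45 ≈ 3.4233, c_gold = y_gold − 0.1·k_gold ≈ 1.8828.
Gain: Δc = 1.8828 − 1.5873 ≈ 0.2956.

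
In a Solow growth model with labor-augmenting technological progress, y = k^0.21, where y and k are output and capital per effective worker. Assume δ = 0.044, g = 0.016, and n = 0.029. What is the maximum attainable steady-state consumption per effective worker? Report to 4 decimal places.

c_gold ≈ 0.9925

n + g + δ = 0.029 + 0.016 + 0.044 = 0.089.
Setting f'(k) = n+g+δ gives 0.21·k^(0.21−1) = 0.089, hence k_gold = (0.21/0.089)^(1/0.79) ≈ 2.9644.
y_gold = 2.9644^0.21 ≈ 1.2563.
c_gold = y_gold − (n+g+δ)·k_gold = 1.2563 − 0.089·2.9644 ≈ 0.9925.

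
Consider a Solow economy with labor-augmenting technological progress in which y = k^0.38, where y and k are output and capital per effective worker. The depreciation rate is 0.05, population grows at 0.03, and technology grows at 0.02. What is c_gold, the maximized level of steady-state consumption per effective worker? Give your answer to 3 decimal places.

Break-even investment rate: n + g + δ = 0.03 + 0.02 + 0.05 = 0.1.
Maximizing c = f(k) − (n+g+δ)·k gives f'(k) = n+g+δ, i.e. 0.38·k^(0.38−1) = 0.1, so k_gold = (0.38/0.1)^(1/0.62) ≈ 8.6126.
y_gold = 8.6126^0.38 ≈ 2.2665.
c_gold = y_gold − (n+g+δ)·k_gold = 2.2665 − 0.1·8.6126 ≈ 1.4052.

c_gold ≈ 1.405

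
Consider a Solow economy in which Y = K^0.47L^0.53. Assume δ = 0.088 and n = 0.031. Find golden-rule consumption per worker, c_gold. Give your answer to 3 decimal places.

The effective depreciation rate is n + δ = 0.031 + 0.088 = 0.119.
Golden rule sets MPK = n+δ: 0.47·k^(0.47−1) = 0.119, so k_gold = (0.47/0.119)^(1/0.53) ≈ 13.3527.
y_gold = 13.3527^0.47 ≈ 3.3808.
c_gold = y_gold − (n+δ)·k_gold = 3.3808 − 0.119·13.3527 ≈ 1.7918.

c_gold ≈ 1.792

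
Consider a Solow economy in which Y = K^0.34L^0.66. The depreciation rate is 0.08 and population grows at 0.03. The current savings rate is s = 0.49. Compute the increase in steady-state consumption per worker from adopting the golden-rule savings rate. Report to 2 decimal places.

Δc ≈ 0.08

Capital per worker breaks even when investment replaces (n + δ)·k; here n + δ = 0.11.
Current steady state (s = 0.49): k* = (0.49/0.11)^(1/0.66) ≈ 9.6169, y* = 9.6169^0.34 ≈ 2.1589, c* = (1−0.49)·2.1589 ≈ 1.1010.
Maximizing c = f(k) − (n+δ)·k gives f'(k) = n+δ, i.e. 0.34·k^(0.34−1) = 0.11, so k_gold = (0.34/0.11)^(1/0.66) ≈ 5.5278.
y_gold = 5.5278^0.34 ≈ 1.7884, c_gold = y_gold − 0.11·k_gold ≈ 1.1804.
Gain: Δc = 1.1804 − 1.1010 ≈ 0.0793.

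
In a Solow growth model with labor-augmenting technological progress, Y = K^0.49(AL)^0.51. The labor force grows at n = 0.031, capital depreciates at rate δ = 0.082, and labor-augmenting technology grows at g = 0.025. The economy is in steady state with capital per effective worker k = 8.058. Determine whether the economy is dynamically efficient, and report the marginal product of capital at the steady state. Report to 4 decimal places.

dynamically efficient; MPK ≈ 0.1691

Break-even investment rate: n + g + δ = 0.031 + 0.025 + 0.082 = 0.138.
MPK = 0.49·k^(0.49−1) = 0.49·8.058^(-0.51) ≈ 0.1691.
MPK > 0.138, so the economy is dynamically efficient (under-saving).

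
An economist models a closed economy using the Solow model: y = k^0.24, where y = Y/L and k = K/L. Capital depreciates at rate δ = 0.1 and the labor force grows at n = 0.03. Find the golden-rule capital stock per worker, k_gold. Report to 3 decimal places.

k_gold ≈ 2.241

The effective depreciation rate is n + δ = 0.03 + 0.1 = 0.13.
Setting f'(k) = n+δ gives 0.24·k^(0.24−1) = 0.13, hence k_gold = (0.24/0.13)^(1/0.76) ≈ 2.2405.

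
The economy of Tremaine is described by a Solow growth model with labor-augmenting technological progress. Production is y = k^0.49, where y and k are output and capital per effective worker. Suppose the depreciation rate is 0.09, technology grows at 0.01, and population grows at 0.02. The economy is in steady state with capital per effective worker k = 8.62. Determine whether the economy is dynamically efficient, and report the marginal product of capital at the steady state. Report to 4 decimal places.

Capital per effective worker breaks even when investment replaces (n + g + δ)·k; here n + g + δ = 0.12.
MPK = 0.49·k^(0.49−1) = 0.49·8.62^(-0.51) ≈ 0.1633.
MPK > 0.12, so the economy is dynamically efficient (under-saving).

dynamically efficient; MPK ≈ 0.1633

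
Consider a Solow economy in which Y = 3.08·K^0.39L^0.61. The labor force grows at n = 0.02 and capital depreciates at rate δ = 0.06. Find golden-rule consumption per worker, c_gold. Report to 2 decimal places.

Capital per worker breaks even when investment replaces (n + δ)·k; here n + δ = 0.08.
Maximizing c = f(k) − (n+δ)·k gives f'(k) = n+δ, i.e. 0.39·3.08·k^(0.39−1) = 0.08, so k_gold = (0.39·3.08/0.08)^(1/0.61) ≈ 84.8653.
y_gold = 3.08·84.8653^0.39 ≈ 17.4083.
c_gold = y_gold − (n+δ)·k_gold = 17.4083 − 0.08·84.8653 ≈ 10.6190.

c_gold ≈ 10.62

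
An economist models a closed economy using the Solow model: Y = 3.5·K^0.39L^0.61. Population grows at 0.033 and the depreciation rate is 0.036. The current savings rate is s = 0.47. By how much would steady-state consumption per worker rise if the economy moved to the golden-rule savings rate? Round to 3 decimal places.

Δc ≈ 0.303

Break-even investment rate: n + δ = 0.033 + 0.036 = 0.069.
Current steady state (s = 0.47): k* = (0.47·3.5/0.069)^(1/0.61) ≈ 181.0908, y* = 3.5·181.0908^0.39 ≈ 26.5857, c* = (1−0.47)·26.5857 ≈ 14.0904.
Golden rule sets MPK = n+δ: 0.39·3.5·k^(0.39−1) = 0.069, so k_gold = (0.39·3.5/0.069)^(1/0.61) ≈ 133.3690.
y_gold = 3.5·133.3690^0.39 ≈ 23.5961, c_gold = y_gold − 0.069·k_gold ≈ 14.3936.
Gain: Δc = 14.3936 − 14.0904 ≈ 0.3032.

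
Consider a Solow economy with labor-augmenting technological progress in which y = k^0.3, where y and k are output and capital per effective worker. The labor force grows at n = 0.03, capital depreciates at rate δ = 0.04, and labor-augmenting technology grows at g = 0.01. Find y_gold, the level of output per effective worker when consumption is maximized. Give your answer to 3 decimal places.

y_gold ≈ 1.762

The effective depreciation rate is n + g + δ = 0.03 + 0.01 + 0.04 = 0.08.
At the golden rule the marginal product of capital equals n+g+δ: 0.3·k^(0.3−1) = 0.08. Solving, k_gold = (0.3/0.08)^(1/0.7) ≈ 6.6076.
Output: y_gold = k_gold^0.3 = 6.6076^0.3 ≈ 1.7620.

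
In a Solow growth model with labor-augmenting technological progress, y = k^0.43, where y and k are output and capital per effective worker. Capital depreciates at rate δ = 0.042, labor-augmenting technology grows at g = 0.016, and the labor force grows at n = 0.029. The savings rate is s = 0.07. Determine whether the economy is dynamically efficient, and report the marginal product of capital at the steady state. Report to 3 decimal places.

The effective depreciation rate is n + g + δ = 0.029 + 0.016 + 0.042 = 0.087.
Steady-state k*: s·k^0.43 = 0.087·k gives k* = (0.07/0.087)^(1/0.57) ≈ 0.6829.
MPK = 0.43·0.6829^(-0.57) ≈ 0.5344.
MPK > n+g+δ = 0.087, so the economy is dynamically efficient (under-saving).

dynamically efficient; MPK ≈ 0.534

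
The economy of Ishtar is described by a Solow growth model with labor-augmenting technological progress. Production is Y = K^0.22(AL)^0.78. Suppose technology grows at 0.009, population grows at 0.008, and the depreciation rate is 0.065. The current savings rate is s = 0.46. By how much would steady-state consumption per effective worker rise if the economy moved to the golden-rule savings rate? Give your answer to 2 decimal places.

Capital per effective worker breaks even when investment replaces (n + g + δ)·k; here n + g + δ = 0.082.
Current steady state (s = 0.46): k* = (0.46/0.082)^(1/0.78) ≈ 9.1240, y* = 9.1240^0.22 ≈ 1.6264, c* = (1−0.46)·1.6264 ≈ 0.8783.
At the golden rule the marginal product of capital equals n+g+δ: 0.22·k^(0.22−1) = 0.082. Solving, k_gold = (0.22/0.082)^(1/0.78) ≈ 3.5440.
y_gold = 3.5440^0.22 ≈ 1.3210, c_gold = y_gold − 0.082·k_gold ≈ 1.0303.
Gain: Δc = 1.0303 − 0.8783 ≈ 0.1521.

Δc ≈ 0.15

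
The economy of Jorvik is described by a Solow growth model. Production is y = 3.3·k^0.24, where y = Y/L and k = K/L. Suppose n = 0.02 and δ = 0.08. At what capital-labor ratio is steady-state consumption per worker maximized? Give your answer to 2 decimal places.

k_gold ≈ 15.22

Capital per worker breaks even when investment replaces (n + δ)·k; here n + δ = 0.1.
At the golden rule the marginal product of capital equals n+δ: 0.24·3.3·k^(0.24−1) = 0.1. Solving, k_gold = (0.24·3.3/0.1)^(1/0.76) ≈ 15.2242.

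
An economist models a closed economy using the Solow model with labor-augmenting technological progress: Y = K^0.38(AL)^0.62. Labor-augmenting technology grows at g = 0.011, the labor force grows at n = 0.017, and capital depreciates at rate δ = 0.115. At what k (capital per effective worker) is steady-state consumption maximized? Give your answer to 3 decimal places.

The effective depreciation rate is n + g + δ = 0.017 + 0.011 + 0.115 = 0.143.
At the golden rule the marginal product of capital equals n+g+δ: 0.38·k^(0.38−1) = 0.143. Solving, k_gold = (0.38/0.143)^(1/0.62) ≈ 4.8372.

k_gold ≈ 4.837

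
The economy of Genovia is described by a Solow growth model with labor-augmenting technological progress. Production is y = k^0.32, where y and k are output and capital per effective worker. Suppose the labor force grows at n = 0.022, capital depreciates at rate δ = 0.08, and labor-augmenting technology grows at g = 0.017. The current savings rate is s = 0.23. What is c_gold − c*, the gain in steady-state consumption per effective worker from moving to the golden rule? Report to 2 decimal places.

Capital per effective worker breaks even when investment replaces (n + g + δ)·k; here n + g + δ = 0.119.
Current steady state (s = 0.23): k* = (0.23/0.119)^(1/0.68) ≈ 2.6354, y* = 2.6354^0.32 ≈ 1.3636, c* = (1−0.23)·1.3636 ≈ 1.0499.
Golden rule sets MPK = n+g+δ: 0.32·k^(0.32−1) = 0.119, so k_gold = (0.32/0.119)^(1/0.68) ≈ 4.2832.
y_gold = 4.2832^0.32 ≈ 1.5928, c_gold = y_gold − 0.119·k_gold ≈ 1.0831.
Gain: Δc = 1.0831 − 1.0499 ≈ 0.0332.

Δc ≈ 0.03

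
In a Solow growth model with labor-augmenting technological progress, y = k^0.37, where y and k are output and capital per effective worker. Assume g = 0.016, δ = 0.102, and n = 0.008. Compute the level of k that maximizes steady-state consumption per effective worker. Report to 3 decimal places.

Break-even investment rate: n + g + δ = 0.008 + 0.016 + 0.102 = 0.126.
Setting f'(k) = n+g+δ gives 0.37·k^(0.37−1) = 0.126, hence k_gold = (0.37/0.126)^(1/0.63) ≈ 5.5283.

k_gold ≈ 5.528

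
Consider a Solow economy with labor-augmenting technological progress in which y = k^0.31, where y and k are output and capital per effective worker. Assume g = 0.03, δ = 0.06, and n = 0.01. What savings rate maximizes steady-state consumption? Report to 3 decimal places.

Break-even investment rate: n + g + δ = 0.01 + 0.03 + 0.06 = 0.1.
At the golden rule MPK = n+g+δ, and in any Cobb-Douglas steady state s = (n+g+δ)·k/y = MPK·k/y = capital's share 0.31.

s_gold = 0.310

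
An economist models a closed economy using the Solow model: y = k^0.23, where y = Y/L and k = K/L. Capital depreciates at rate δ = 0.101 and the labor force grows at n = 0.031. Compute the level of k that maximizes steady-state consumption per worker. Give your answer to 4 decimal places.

k_gold ≈ 2.0568

n + δ = 0.031 + 0.101 = 0.132.
Setting f'(k) = n+δ gives 0.23·k^(0.23−1) = 0.132, hence k_gold = (0.23/0.132)^(1/0.77) ≈ 2.0568.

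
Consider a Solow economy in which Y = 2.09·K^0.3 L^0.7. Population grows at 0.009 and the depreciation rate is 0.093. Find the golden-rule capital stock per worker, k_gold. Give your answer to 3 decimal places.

Break-even investment rate: n + δ = 0.009 + 0.093 = 0.102.
Maximizing c = f(k) − (n+δ)·k gives f'(k) = n+δ, i.e. 0.3·2.09·k^(0.3−1) = 0.102, so k_gold = (0.3·2.09/0.102)^(1/0.7) ≈ 13.3865.

k_gold ≈ 13.387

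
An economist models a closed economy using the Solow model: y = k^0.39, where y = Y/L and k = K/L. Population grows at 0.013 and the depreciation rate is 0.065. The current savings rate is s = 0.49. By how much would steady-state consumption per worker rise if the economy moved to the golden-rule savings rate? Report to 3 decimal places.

Δc ≈ 0.056

Break-even investment rate: n + δ = 0.013 + 0.065 = 0.078.
Current steady state (s = 0.49): k* = (0.49/0.078)^(1/0.61) ≈ 20.3406, y* = 20.3406^0.39 ≈ 3.2379, c* = (1−0.49)·3.2379 ≈ 1.6513.
At the golden rule the marginal product of capital equals n+δ: 0.39·k^(0.39−1) = 0.078. Solving, k_gold = (0.39/0.078)^(1/0.61) ≈ 13.9911.
y_gold = 13.9911^0.39 ≈ 2.7982, c_gold = y_gold − 0.078·k_gold ≈ 1.7069.
Gain: Δc = 1.7069 − 1.6513 ≈ 0.0556.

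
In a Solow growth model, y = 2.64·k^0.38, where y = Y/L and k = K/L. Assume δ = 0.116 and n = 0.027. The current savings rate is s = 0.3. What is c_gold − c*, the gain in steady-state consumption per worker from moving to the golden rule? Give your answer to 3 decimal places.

Break-even investment rate: n + δ = 0.027 + 0.116 = 0.143.
Current steady state (s = 0.3): k* = (0.3·2.64/0.143)^(1/0.62) ≈ 15.8130, y* = 2.64·15.8130^0.38 ≈ 7.5375, c* = (1−0.3)·7.5375 ≈ 5.2763.
Golden rule sets MPK = n+δ: 0.38·2.64·k^(0.38−1) = 0.143, so k_gold = (0.38·2.64/0.143)^(1/0.62) ≈ 23.1526.
y_gold = 2.64·23.1526^0.38 ≈ 8.7127, c_gold = y_gold − 0.143·k_gold ≈ 5.4019.
Gain: Δc = 5.4019 − 5.2763 ≈ 0.1256.

Δc ≈ 0.126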